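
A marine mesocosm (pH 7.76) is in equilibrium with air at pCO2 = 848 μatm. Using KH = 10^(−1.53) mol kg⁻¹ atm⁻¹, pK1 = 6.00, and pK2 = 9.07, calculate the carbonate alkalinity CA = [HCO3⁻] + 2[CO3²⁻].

CA = 1.58 mmol/kg

[CO2*] = KH · pCO2 = 10^(−1.53) × 848×10^-6 = 2.503×10^-5 mol/kg
α₀ = 1/(1 + K1/[H⁺] + K1K2/[H⁺]²) = 1/(1 + 10^+1.76 + 10^+0.45) = 0.01630
DIC = [CO2*]/α₀ = 2.503×10^-5 / 0.01630 = 1.536 mmol/kg
CA = (α₁ + 2α₂)·DIC = (0.9378 + 2×0.04593) × 1.536 = 1.58 mmol/kg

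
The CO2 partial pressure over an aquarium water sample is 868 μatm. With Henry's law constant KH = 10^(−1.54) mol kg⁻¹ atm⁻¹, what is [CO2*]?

KH = 10^(−1.54) = 2.884×10^-2 mol kg⁻¹ atm⁻¹
[CO2*] = KH · pCO2 = 2.884×10^-2 × 868×10^-6 atm = 2.50×10^-5 mol/kg

[CO2*] = 25.0 μmol/kg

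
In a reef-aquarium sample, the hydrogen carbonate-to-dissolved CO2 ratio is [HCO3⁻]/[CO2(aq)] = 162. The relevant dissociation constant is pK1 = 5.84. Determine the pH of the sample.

From K1 = [H⁺][HCO3⁻]/[CO2(aq)]:  pH = pK1 + log₁₀([HCO3⁻]/[CO2(aq)])
log₁₀(162) = +2.210
pH = 5.84 + (+2.210) = 8.05

pH = 8.05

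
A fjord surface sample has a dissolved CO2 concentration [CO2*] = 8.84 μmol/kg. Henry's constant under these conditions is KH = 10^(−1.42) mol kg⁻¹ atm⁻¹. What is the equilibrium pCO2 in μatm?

pCO2 = 233 μatm

KH = 10^(−1.42) = 3.802×10^-2 mol kg⁻¹ atm⁻¹
pCO2 = [CO2*]/KH = 8.84×10^-6 / 3.802×10^-2 = 2.33×10^-4 atm = 233 μatm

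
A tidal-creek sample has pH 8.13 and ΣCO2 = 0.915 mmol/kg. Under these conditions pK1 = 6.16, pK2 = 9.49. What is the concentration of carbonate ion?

α₂ = 1 / (1 + [H⁺]/K2 + [H⁺]²/(K1K2)) = 1 / (1 + 10^+1.36 + 10^-0.61)
   = 1 / (1 + 22.909 + 0.24547) = 1/24.154 = 0.04140
[CO3²⁻] = α₂ × DIC = 0.04140 × 0.915 = 0.0379 mmol/kg

[CO3²⁻] = 0.0379 mmol/kg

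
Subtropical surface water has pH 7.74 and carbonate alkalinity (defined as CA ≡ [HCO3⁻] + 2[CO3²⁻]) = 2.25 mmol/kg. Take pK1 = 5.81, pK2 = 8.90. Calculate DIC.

DIC = 2.14 mmol/kg

CA = [HCO3⁻] + 2[CO3²⁻] = (α₁ + 2α₂)·DIC
At pH 7.74: [H⁺]/K1 = 10^-1.93 = 0.011749, K2/[H⁺] = 10^-1.16 = 0.069183
α₁ = 1/(1 + 0.011749 + 0.069183) = 1/1.0809 = 0.9251; α₂ = α₁·K2/[H⁺] = 0.06400
α₁ + 2α₂ = 1.0531
DIC = CA / (α₁ + 2α₂) = 2.25 / 1.0531 = 2.14 mmol/kg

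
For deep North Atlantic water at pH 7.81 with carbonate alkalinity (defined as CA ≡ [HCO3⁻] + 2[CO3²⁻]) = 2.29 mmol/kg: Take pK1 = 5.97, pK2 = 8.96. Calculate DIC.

DIC = 2.18 mmol/kg

CA = [HCO3⁻] + 2[CO3²⁻] = (α₁ + 2α₂)·DIC
At pH 7.81: [H⁺]/K1 = 10^-1.84 = 0.014454, K2/[H⁺] = 10^-1.15 = 0.070795
α₁ = 1/(1 + 0.014454 + 0.070795) = 1/1.0852 = 0.9214; α₂ = α₁·K2/[H⁺] = 0.06523
α₁ + 2α₂ = 1.0519
DIC = CA / (α₁ + 2α₂) = 2.29 / 1.0519 = 2.18 mmol/kg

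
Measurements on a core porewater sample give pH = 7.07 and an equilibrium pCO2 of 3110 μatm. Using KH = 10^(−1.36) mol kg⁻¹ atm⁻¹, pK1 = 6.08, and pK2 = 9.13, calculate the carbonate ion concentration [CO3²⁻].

[CO3²⁻] = 11.6 μmol/kg

[CO2*] = KH · pCO2 = 10^(−1.36) × 3110×10^-6 = 1.358×10^-4 mol/kg
α₀ = 1/(1 + K1/[H⁺] + K1K2/[H⁺]²) = 1/(1 + 10^+0.99 + 10^-1.07) = 0.09210
DIC = [CO2*]/α₀ = 1.358×10^-4 / 0.09210 = 1.474 mmol/kg
[CO3²⁻] = α₂·DIC; α₂ = 0.007839, so [CO3²⁻] = 0.007839 × 1.474 = 0.0116 mmol/kg = 11.6 μmol/kg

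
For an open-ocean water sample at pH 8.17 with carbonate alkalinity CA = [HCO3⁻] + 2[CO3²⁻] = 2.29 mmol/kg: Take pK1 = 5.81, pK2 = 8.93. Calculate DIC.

DIC = 2.00 mmol/kg

CA = [HCO3⁻] + 2[CO3²⁻] = (α₁ + 2α₂)·DIC
At pH 8.17: [H⁺]/K1 = 10^-2.36 = 0.0043652, K2/[H⁺] = 10^-0.76 = 0.17378
α₁ = 1/(1 + 0.0043652 + 0.17378) = 1/1.1781 = 0.8488; α₂ = α₁·K2/[H⁺] = 0.1475
α₁ + 2α₂ = 1.1438
DIC = CA / (α₁ + 2α₂) = 2.29 / 1.1438 = 2.00 mmol/kg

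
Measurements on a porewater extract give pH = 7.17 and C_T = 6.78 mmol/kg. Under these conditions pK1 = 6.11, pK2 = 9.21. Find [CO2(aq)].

α₀ = 1 / (1 + K1/[H⁺] + K1K2/[H⁺]²) = 1 / (1 + 10^+1.06 + 10^-0.98)
   = 1 / (1 + 11.482 + 0.10471) = 1/12.586 = 0.07945
[CO2*] = α₀ × DIC = 0.07945 × 6.78 = 0.539 mmol/kg

[CO2*] = 0.539 mmol/kg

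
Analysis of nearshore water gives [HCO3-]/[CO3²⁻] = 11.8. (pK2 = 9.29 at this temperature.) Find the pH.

pH = 8.22

From K2 = [H⁺][CO3²⁻]/[HCO3-]:  pH = pK2 − log₁₀([HCO3-]/[CO3²⁻])
log₁₀(11.8) = +1.072
pH = 9.29 − (+1.072) = 8.22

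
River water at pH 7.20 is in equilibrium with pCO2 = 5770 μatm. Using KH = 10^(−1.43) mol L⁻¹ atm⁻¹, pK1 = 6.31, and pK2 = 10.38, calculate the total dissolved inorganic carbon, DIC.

[CO2*] = KH · pCO2 = 10^(−1.43) × 5770×10^-6 = 2.144×10^-4 mol/L
α₀ = 1/(1 + K1/[H⁺] + K1K2/[H⁺]²) = 1/(1 + 10^+0.89 + 10^-2.29) = 0.1141
DIC = [CO2*]/α₀ = 2.144×10^-4 / 0.1141 = 1.88 mmol/L

DIC = 1.88 mmol/L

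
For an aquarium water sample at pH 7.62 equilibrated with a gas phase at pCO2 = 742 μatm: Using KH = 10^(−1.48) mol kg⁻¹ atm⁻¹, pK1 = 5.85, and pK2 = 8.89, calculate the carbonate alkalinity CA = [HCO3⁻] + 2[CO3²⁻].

CA = 1.60 mmol/kg

[CO2*] = KH · pCO2 = 10^(−1.48) × 742×10^-6 = 2.457×10^-5 mol/kg
α₀ = 1/(1 + K1/[H⁺] + K1K2/[H⁺]²) = 1/(1 + 10^+1.77 + 10^+0.50) = 0.01586
DIC = [CO2*]/α₀ = 2.457×10^-5 / 0.01586 = 1.549 mmol/kg
CA = (α₁ + 2α₂)·DIC = (0.9340 + 2×0.05016) × 1.549 = 1.60 mmol/kg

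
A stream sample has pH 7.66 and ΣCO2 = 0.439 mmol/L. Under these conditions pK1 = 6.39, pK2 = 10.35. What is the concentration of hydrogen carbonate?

[HCO3⁻] = 0.416 mmol/L

α₁ = 1 / (1 + [H⁺]/K1 + K2/[H⁺]) = 1 / (1 + 10^-1.27 + 10^-2.69)
   = 1 / (1 + 0.053703 + 0.0020417) = 1/1.0557 = 0.9472
[HCO3⁻] = α₁ × DIC = 0.9472 × 0.439 = 0.416 mmol/L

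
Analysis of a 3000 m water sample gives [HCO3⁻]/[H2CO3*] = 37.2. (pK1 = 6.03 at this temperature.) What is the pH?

pH = 7.60

From K1 = [H⁺][HCO3⁻]/[H2CO3*]:  pH = pK1 + log₁₀([HCO3⁻]/[H2CO3*])
log₁₀(37.2) = +1.571
pH = 6.03 + (+1.571) = 7.60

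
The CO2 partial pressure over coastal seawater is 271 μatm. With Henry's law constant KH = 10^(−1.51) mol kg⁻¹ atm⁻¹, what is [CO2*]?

[CO2*] = 8.37 μmol/kg

KH = 10^(−1.51) = 3.090×10^-2 mol kg⁻¹ atm⁻¹
[CO2*] = KH · pCO2 = 3.090×10^-2 × 271×10^-6 atm = 8.37×10^-6 mol/kg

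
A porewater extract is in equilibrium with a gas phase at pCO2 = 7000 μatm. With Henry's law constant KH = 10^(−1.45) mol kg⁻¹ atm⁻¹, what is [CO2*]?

KH = 10^(−1.45) = 3.548×10^-2 mol kg⁻¹ atm⁻¹
[CO2*] = KH · pCO2 = 3.548×10^-2 × 7000×10^-6 atm = 2.48×10^-4 mol/kg

[CO2*] = 248 μmol/kg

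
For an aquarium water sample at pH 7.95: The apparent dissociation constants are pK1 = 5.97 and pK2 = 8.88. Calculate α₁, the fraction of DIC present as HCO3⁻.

α₁ = 1 / (1 + [H⁺]/K1 + K2/[H⁺]) = 1 / (1 + 10^-1.98 + 10^-0.93)
   = 1 / (1 + 0.010471 + 0.11749) = 1/1.1280 = 0.8866

α₁ = 0.887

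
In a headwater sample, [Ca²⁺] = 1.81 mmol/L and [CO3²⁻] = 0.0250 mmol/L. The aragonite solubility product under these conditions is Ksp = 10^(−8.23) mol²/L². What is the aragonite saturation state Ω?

Ω = 7.68

Ksp = 10^(−8.23) = 5.888×10^-9
Ω = [Ca²⁺][CO3²⁻]/Ksp = (1.81×10^-3)(0.0250×10^-3) / 5.888×10^-9 = 7.68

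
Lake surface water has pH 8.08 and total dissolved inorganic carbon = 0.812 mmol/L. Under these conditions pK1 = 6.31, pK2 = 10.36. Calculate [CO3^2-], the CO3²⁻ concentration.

[CO3²⁻] = 4.17 μmol/L

α₂ = 1 / (1 + [H⁺]/K2 + [H⁺]²/(K1K2)) = 1 / (1 + 10^+2.28 + 10^+0.51)
   = 1 / (1 + 190.55 + 3.2359) = 1/194.78 = 0.005134
[CO3²⁻] = α₂ × DIC = 0.005134 × 0.812 = 0.00417 mmol/L = 4.17 μmol/L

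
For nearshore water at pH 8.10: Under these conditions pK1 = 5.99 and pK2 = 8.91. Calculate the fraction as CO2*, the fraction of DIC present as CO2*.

α₀ = 1 / (1 + K1/[H⁺] + K1K2/[H⁺]²) = 1 / (1 + 10^+2.11 + 10^+1.30)
   = 1 / (1 + 128.82 + 19.953) = 1/149.78 = 0.006677

α₀ = 0.00668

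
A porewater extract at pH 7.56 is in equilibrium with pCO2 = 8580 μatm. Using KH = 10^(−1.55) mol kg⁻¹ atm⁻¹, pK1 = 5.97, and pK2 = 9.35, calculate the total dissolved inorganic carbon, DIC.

DIC = 9.80 mmol/kg

[CO2*] = KH · pCO2 = 10^(−1.55) × 8580×10^-6 = 2.418×10^-4 mol/kg
α₀ = 1/(1 + K1/[H⁺] + K1K2/[H⁺]²) = 1/(1 + 10^+1.59 + 10^-0.20) = 0.02467
DIC = [CO2*]/α₀ = 2.418×10^-4 / 0.02467 = 9.80 mmol/kg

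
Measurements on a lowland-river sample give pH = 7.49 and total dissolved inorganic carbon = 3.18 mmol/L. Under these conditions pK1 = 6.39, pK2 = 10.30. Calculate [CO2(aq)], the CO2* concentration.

α₀ = 1 / (1 + K1/[H⁺] + K1K2/[H⁺]²) = 1 / (1 + 10^+1.10 + 10^-1.71)
   = 1 / (1 + 12.589 + 0.019498) = 1/13.609 = 0.07348
[CO2*] = α₀ × DIC = 0.07348 × 3.18 = 0.234 mmol/L

[CO2*] = 0.234 mmol/L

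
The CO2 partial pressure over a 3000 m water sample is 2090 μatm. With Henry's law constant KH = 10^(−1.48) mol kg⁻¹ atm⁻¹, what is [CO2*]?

KH = 10^(−1.48) = 3.311×10^-2 mol kg⁻¹ atm⁻¹
[CO2*] = KH · pCO2 = 3.311×10^-2 × 2090×10^-6 atm = 6.92×10^-5 mol/kg

[CO2*] = 69.2 μmol/kg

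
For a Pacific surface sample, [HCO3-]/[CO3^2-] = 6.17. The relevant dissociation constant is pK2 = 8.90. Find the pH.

From K2 = [H⁺][CO3^2-]/[HCO3-]:  pH = pK2 − log₁₀([HCO3-]/[CO3^2-])
log₁₀(6.17) = +0.790
pH = 8.90 − (+0.790) = 8.11

pH = 8.11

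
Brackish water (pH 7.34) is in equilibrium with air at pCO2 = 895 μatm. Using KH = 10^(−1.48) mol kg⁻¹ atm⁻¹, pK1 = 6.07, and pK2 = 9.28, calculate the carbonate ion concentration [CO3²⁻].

[CO2*] = KH · pCO2 = 10^(−1.48) × 895×10^-6 = 2.964×10^-5 mol/kg
α₀ = 1/(1 + K1/[H⁺] + K1K2/[H⁺]²) = 1/(1 + 10^+1.27 + 10^-0.67) = 0.05042
DIC = [CO2*]/α₀ = 2.964×10^-5 / 0.05042 = 0.5878 mmol/kg
[CO3²⁻] = α₂·DIC; α₂ = 0.01078, so [CO3²⁻] = 0.01078 × 0.5878 = 0.00634 mmol/kg = 6.34 μmol/kg

[CO3²⁻] = 6.34 μmol/kg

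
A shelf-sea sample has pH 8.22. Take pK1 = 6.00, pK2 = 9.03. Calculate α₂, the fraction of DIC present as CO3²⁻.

α₂ = 1 / (1 + [H⁺]/K2 + [H⁺]²/(K1K2)) = 1 / (1 + 10^+0.81 + 10^-1.41)
   = 1 / (1 + 6.4565 + 0.038905) = 1/7.4954 = 0.1334

α₂ = 0.133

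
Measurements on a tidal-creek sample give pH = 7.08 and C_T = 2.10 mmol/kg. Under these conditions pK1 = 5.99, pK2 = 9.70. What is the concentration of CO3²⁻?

[CO3²⁻] = 4.65 μmol/kg

α₂ = 1 / (1 + [H⁺]/K2 + [H⁺]²/(K1K2)) = 1 / (1 + 10^+2.62 + 10^+1.53)
   = 1 / (1 + 416.87 + 33.884) = 1/451.75 = 0.002214
[CO3²⁻] = α₂ × DIC = 0.002214 × 2.10 = 0.00465 mmol/kg = 4.65 μmol/kg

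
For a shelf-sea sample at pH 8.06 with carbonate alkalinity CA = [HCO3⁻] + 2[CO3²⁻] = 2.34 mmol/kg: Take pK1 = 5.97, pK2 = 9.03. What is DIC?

CA = [HCO3⁻] + 2[CO3²⁻] = (α₁ + 2α₂)·DIC
At pH 8.06: [H⁺]/K1 = 10^-2.09 = 0.0081283, K2/[H⁺] = 10^-0.97 = 0.10715
α₁ = 1/(1 + 0.0081283 + 0.10715) = 1/1.1153 = 0.8966; α₂ = α₁·K2/[H⁺] = 0.09608
α₁ + 2α₂ = 1.0888
DIC = CA / (α₁ + 2α₂) = 2.34 / 1.0888 = 2.15 mmol/kg

DIC = 2.15 mmol/kg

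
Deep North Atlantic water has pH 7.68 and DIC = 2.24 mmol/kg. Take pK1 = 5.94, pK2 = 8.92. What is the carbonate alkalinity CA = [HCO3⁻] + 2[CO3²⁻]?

CA = [HCO3⁻] + 2[CO3²⁻] = (α₁ + 2α₂)·DIC
At pH 7.68: [H⁺]/K1 = 10^-1.74 = 0.018197, K2/[H⁺] = 10^-1.24 = 0.057544
α₁ = 1/(1 + 0.018197 + 0.057544) = 1/1.0757 = 0.9296; α₂ = α₁·K2/[H⁺] = 0.05349
α₁ + 2α₂ = 1.0366
CA = 1.0366 × 2.24 = 2.32 mmol/kg

CA = 2.32 mmol/kg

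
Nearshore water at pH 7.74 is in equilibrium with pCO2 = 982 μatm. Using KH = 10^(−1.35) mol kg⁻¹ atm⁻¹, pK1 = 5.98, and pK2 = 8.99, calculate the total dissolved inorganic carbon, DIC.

[CO2*] = KH · pCO2 = 10^(−1.35) × 982×10^-6 = 4.386×10^-5 mol/kg
α₀ = 1/(1 + K1/[H⁺] + K1K2/[H⁺]²) = 1/(1 + 10^+1.76 + 10^+0.51) = 0.01619
DIC = [CO2*]/α₀ = 4.386×10^-5 / 0.01619 = 2.71 mmol/kg

DIC = 2.71 mmol/kg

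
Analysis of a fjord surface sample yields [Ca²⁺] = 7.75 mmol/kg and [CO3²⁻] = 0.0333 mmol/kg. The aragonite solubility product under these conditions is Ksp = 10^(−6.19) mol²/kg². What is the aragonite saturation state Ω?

Ksp = 10^(−6.19) = 6.457×10^-7
Ω = [Ca²⁺][CO3²⁻]/Ksp = (7.75×10^-3)(0.0333×10^-3) / 6.457×10^-7 = 0.400

Ω = 0.400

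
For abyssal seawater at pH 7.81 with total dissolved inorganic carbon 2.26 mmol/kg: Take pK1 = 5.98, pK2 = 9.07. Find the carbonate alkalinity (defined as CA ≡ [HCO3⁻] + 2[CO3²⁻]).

CA = 2.34 mmol/kg

CA = [HCO3⁻] + 2[CO3²⁻] = (α₁ + 2α₂)·DIC
At pH 7.81: [H⁺]/K1 = 10^-1.83 = 0.014791, K2/[H⁺] = 10^-1.26 = 0.054954
α₁ = 1/(1 + 0.014791 + 0.054954) = 1/1.0697 = 0.9348; α₂ = α₁·K2/[H⁺] = 0.05137
α₁ + 2α₂ = 1.0375
CA = 1.0375 × 2.26 = 2.34 mmol/kg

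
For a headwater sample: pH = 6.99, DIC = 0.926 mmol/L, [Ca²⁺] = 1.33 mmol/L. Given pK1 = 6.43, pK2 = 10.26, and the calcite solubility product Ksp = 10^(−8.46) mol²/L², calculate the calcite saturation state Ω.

α₂ = 1 / (1 + [H⁺]/K2 + [H⁺]²/(K1K2)) = 1 / (1 + 10^+3.27 + 10^+2.71)
   = 1 / (1 + 1862.1 + 512.86) = 1/2375.9 = 0.0004209
[CO3²⁻] = α₂ × DIC = 0.0004209 × 0.926 = 0.0003897 mmol/L = 0.3897 μmol/L
Ksp = 10^(−8.46) = 3.467×10^-9
Ω = [Ca²⁺][CO3²⁻]/Ksp = (1.33×10^-3)(3.897×10^-7) / 3.467×10^-9 = 0.149

Ω = 0.149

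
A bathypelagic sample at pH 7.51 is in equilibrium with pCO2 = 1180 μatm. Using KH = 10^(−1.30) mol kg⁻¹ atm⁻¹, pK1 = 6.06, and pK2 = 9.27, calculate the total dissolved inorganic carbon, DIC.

[CO2*] = KH · pCO2 = 10^(−1.30) × 1180×10^-6 = 5.914×10^-5 mol/kg
α₀ = 1/(1 + K1/[H⁺] + K1K2/[H⁺]²) = 1/(1 + 10^+1.45 + 10^-0.31) = 0.03370
DIC = [CO2*]/α₀ = 5.914×10^-5 / 0.03370 = 1.75 mmol/kg

DIC = 1.75 mmol/kg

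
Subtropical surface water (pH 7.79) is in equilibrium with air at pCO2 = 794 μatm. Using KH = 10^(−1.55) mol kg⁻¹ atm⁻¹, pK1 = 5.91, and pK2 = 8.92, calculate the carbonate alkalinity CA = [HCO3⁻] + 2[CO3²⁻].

[CO2*] = KH · pCO2 = 10^(−1.55) × 794×10^-6 = 2.238×10^-5 mol/kg
α₀ = 1/(1 + K1/[H⁺] + K1K2/[H⁺]²) = 1/(1 + 10^+1.88 + 10^+0.75) = 0.01212
DIC = [CO2*]/α₀ = 2.238×10^-5 / 0.01212 = 1.846 mmol/kg
CA = (α₁ + 2α₂)·DIC = (0.9197 + 2×0.06818) × 1.846 = 1.95 mmol/kg

CA = 1.95 mmol/kg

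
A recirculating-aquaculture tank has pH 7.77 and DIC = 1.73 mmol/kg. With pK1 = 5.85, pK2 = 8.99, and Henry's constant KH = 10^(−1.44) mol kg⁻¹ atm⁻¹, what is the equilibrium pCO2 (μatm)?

α₀ = 1 / (1 + K1/[H⁺] + K1K2/[H⁺]²) = 1 / (1 + 10^+1.92 + 10^+0.70)
   = 1 / (1 + 83.176 + 5.0119) = 1/89.188 = 0.01121
[CO2*] = α₀ × DIC = 0.01121 × 1.73 = 0.01940 mmol/kg = 19.40 μmol/kg
pCO2 = [CO2*]/KH = 1.940×10^-5 / 3.631×10^-2 = 534 μatm

pCO2 = 534 μatm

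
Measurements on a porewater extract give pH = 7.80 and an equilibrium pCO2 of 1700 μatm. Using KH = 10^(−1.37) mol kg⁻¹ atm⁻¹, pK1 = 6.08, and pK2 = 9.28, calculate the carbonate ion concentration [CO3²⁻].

[CO2*] = KH · pCO2 = 10^(−1.37) × 1700×10^-6 = 7.252×10^-5 mol/kg
α₀ = 1/(1 + K1/[H⁺] + K1K2/[H⁺]²) = 1/(1 + 10^+1.72 + 10^+0.24) = 0.01811
DIC = [CO2*]/α₀ = 7.252×10^-5 / 0.01811 = 4.004 mmol/kg
[CO3²⁻] = α₂·DIC; α₂ = 0.03147, so [CO3²⁻] = 0.03147 × 4.004 = 0.126 mmol/kg

[CO3²⁻] = 0.126 mmol/kg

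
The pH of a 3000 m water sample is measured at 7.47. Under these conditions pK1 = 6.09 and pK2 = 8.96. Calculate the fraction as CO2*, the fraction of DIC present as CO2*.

α₀ = 0.0388

α₀ = 1 / (1 + K1/[H⁺] + K1K2/[H⁺]²) = 1 / (1 + 10^+1.38 + 10^-0.11)
   = 1 / (1 + 23.988 + 0.77625) = 1/25.765 = 0.03881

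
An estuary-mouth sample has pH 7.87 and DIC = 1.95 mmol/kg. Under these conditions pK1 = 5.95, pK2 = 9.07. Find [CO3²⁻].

[CO3²⁻] = 0.114 mmol/kg

α₂ = 1 / (1 + [H⁺]/K2 + [H⁺]²/(K1K2)) = 1 / (1 + 10^+1.20 + 10^-0.72)
   = 1 / (1 + 15.849 + 0.19055) = 1/17.039 = 0.05869
[CO3²⁻] = α₂ × DIC = 0.05869 × 1.95 = 0.114 mmol/kg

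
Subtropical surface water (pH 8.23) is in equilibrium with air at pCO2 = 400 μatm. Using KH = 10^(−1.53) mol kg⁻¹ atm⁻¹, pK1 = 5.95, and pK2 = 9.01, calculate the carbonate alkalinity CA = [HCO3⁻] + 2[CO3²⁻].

CA = 3.00 mmol/kg

[CO2*] = KH · pCO2 = 10^(−1.53) × 400×10^-6 = 1.180×10^-5 mol/kg
α₀ = 1/(1 + K1/[H⁺] + K1K2/[H⁺]²) = 1/(1 + 10^+2.28 + 10^+1.50) = 0.004481
DIC = [CO2*]/α₀ = 1.180×10^-5 / 0.004481 = 2.634 mmol/kg
CA = (α₁ + 2α₂)·DIC = (0.8538 + 2×0.1417) × 2.634 = 3.00 mmol/kg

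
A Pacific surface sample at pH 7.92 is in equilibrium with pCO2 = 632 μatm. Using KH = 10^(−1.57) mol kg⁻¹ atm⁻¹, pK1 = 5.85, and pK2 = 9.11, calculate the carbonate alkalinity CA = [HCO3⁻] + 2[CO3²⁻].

[CO2*] = KH · pCO2 = 10^(−1.57) × 632×10^-6 = 1.701×10^-5 mol/kg
α₀ = 1/(1 + K1/[H⁺] + K1K2/[H⁺]²) = 1/(1 + 10^+2.07 + 10^+0.88) = 0.007932
DIC = [CO2*]/α₀ = 1.701×10^-5 / 0.007932 = 2.145 mmol/kg
CA = (α₁ + 2α₂)·DIC = (0.9319 + 2×0.06017) × 2.145 = 2.26 mmol/kg

CA = 2.26 mmol/kg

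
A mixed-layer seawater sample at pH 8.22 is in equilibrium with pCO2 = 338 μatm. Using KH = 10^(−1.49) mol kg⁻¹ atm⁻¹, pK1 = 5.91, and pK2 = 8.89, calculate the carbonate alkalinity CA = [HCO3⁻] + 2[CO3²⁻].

[CO2*] = KH · pCO2 = 10^(−1.49) × 338×10^-6 = 1.094×10^-5 mol/kg
α₀ = 1/(1 + K1/[H⁺] + K1K2/[H⁺]²) = 1/(1 + 10^+2.31 + 10^+1.64) = 0.004019
DIC = [CO2*]/α₀ = 1.094×10^-5 / 0.004019 = 2.722 mmol/kg
CA = (α₁ + 2α₂)·DIC = (0.8206 + 2×0.1754) × 2.722 = 3.19 mmol/kg

CA = 3.19 mmol/kg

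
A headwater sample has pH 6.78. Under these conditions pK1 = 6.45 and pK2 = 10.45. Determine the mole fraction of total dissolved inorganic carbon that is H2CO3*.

α₀ = 0.319

α₀ = 1 / (1 + K1/[H⁺] + K1K2/[H⁺]²) = 1 / (1 + 10^+0.33 + 10^-3.34)
   = 1 / (1 + 2.1380 + 0.00045709) = 1/3.1384 = 0.3186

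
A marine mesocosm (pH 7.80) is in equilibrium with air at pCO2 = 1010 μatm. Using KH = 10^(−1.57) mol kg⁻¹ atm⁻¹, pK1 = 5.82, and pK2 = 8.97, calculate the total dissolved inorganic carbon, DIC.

DIC = 2.80 mmol/kg

[CO2*] = KH · pCO2 = 10^(−1.57) × 1010×10^-6 = 2.718×10^-5 mol/kg
α₀ = 1/(1 + K1/[H⁺] + K1K2/[H⁺]²) = 1/(1 + 10^+1.98 + 10^+0.81) = 0.009713
DIC = [CO2*]/α₀ = 2.718×10^-5 / 0.009713 = 2.80 mmol/kg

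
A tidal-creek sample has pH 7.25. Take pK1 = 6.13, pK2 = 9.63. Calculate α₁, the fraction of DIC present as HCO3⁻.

α₁ = 0.926

α₁ = 1 / (1 + [H⁺]/K1 + K2/[H⁺]) = 1 / (1 + 10^-1.12 + 10^-2.38)
   = 1 / (1 + 0.075858 + 0.0041687) = 1/1.0800 = 0.9259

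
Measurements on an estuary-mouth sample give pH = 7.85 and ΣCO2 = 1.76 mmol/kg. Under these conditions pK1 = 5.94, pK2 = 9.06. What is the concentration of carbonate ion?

α₂ = 1 / (1 + [H⁺]/K2 + [H⁺]²/(K1K2)) = 1 / (1 + 10^+1.21 + 10^-0.70)
   = 1 / (1 + 16.218 + 0.19953) = 1/17.418 = 0.05741
[CO3²⁻] = α₂ × DIC = 0.05741 × 1.76 = 0.101 mmol/kg

[CO3²⁻] = 0.101 mmol/kg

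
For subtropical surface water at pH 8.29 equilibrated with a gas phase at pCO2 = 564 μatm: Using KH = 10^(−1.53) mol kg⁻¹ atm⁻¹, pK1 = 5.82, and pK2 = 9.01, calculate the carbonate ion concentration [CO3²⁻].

[CO2*] = KH · pCO2 = 10^(−1.53) × 564×10^-6 = 1.664×10^-5 mol/kg
α₀ = 1/(1 + K1/[H⁺] + K1K2/[H⁺]²) = 1/(1 + 10^+2.47 + 10^+1.75) = 0.002838
DIC = [CO2*]/α₀ = 1.664×10^-5 / 0.002838 = 5.865 mmol/kg
[CO3²⁻] = α₂·DIC; α₂ = 0.1596, so [CO3²⁻] = 0.1596 × 5.865 = 0.936 mmol/kg

[CO3²⁻] = 0.936 mmol/kg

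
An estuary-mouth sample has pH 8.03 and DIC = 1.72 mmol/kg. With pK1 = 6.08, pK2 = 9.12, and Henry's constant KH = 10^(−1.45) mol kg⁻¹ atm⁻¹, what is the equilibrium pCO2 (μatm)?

pCO2 = 498 μatm

α₀ = 1 / (1 + K1/[H⁺] + K1K2/[H⁺]²) = 1 / (1 + 10^+1.95 + 10^+0.86)
   = 1 / (1 + 89.125 + 7.2444) = 1/97.369 = 0.01027
[CO2*] = α₀ × DIC = 0.01027 × 1.72 = 0.01766 mmol/kg = 17.66 μmol/kg
pCO2 = [CO2*]/KH = 1.766×10^-5 / 3.548×10^-2 = 498 μatm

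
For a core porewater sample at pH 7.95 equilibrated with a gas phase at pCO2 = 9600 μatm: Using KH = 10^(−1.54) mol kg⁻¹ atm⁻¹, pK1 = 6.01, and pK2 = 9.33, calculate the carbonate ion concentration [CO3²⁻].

[CO3²⁻] = 1.01 mmol/kg

[CO2*] = KH · pCO2 = 10^(−1.54) × 9600×10^-6 = 2.769×10^-4 mol/kg
α₀ = 1/(1 + K1/[H⁺] + K1K2/[H⁺]²) = 1/(1 + 10^+1.94 + 10^+0.56) = 0.01090
DIC = [CO2*]/α₀ = 2.769×10^-4 / 0.01090 = 25.40 mmol/kg
[CO3²⁻] = α₂·DIC; α₂ = 0.03958, so [CO3²⁻] = 0.03958 × 25.40 = 1.01 mmol/kg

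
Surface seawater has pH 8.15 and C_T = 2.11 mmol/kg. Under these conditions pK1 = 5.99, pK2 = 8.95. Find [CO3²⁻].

α₂ = 1 / (1 + [H⁺]/K2 + [H⁺]²/(K1K2)) = 1 / (1 + 10^+0.80 + 10^-1.36)
   = 1 / (1 + 6.3096 + 0.043652) = 1/7.3532 = 0.1360
[CO3²⁻] = α₂ × DIC = 0.1360 × 2.11 = 0.287 mmol/kg

[CO3²⁻] = 0.287 mmol/kg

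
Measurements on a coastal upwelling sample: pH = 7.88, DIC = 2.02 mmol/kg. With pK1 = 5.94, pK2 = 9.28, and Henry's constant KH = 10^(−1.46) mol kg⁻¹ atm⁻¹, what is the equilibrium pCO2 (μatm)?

pCO2 = 636 μatm

α₀ = 1 / (1 + K1/[H⁺] + K1K2/[H⁺]²) = 1 / (1 + 10^+1.94 + 10^+0.54)
   = 1 / (1 + 87.096 + 3.4674) = 1/91.564 = 0.01092
[CO2*] = α₀ × DIC = 0.01092 × 2.02 = 0.02206 mmol/kg
pCO2 = [CO2*]/KH = 2.206×10^-5 / 3.467×10^-2 = 636 μatm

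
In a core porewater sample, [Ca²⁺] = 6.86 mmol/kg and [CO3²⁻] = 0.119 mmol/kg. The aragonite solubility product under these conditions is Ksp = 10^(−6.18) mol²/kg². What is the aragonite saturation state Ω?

Ksp = 10^(−6.18) = 6.607×10^-7
Ω = [Ca²⁺][CO3²⁻]/Ksp = (6.86×10^-3)(0.119×10^-3) / 6.607×10^-7 = 1.24

Ω = 1.24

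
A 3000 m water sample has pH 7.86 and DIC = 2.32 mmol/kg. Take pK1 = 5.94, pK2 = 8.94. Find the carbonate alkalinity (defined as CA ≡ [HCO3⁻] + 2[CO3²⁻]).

CA = 2.47 mmol/kg

CA = [HCO3⁻] + 2[CO3²⁻] = (α₁ + 2α₂)·DIC
At pH 7.86: [H⁺]/K1 = 10^-1.92 = 0.012023, K2/[H⁺] = 10^-1.08 = 0.083176
α₁ = 1/(1 + 0.012023 + 0.083176) = 1/1.0952 = 0.9131; α₂ = α₁·K2/[H⁺] = 0.07595
α₁ + 2α₂ = 1.0650
CA = 1.0650 × 2.32 = 2.47 mmol/kg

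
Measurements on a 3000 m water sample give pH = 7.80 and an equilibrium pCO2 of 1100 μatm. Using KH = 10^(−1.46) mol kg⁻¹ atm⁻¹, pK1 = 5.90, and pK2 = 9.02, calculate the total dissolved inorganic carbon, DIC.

DIC = 3.25 mmol/kg

[CO2*] = KH · pCO2 = 10^(−1.46) × 1100×10^-6 = 3.814×10^-5 mol/kg
α₀ = 1/(1 + K1/[H⁺] + K1K2/[H⁺]²) = 1/(1 + 10^+1.90 + 10^+0.68) = 0.01173
DIC = [CO2*]/α₀ = 3.814×10^-5 / 0.01173 = 3.25 mmol/kg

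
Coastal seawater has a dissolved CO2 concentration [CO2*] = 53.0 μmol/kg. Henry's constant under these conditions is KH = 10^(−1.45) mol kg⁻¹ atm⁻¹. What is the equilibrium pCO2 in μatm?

KH = 10^(−1.45) = 3.548×10^-2 mol kg⁻¹ atm⁻¹
pCO2 = [CO2*]/KH = 53.0×10^-6 / 3.548×10^-2 = 1.49×10^-3 atm = 1490 μatm

pCO2 = 1490 μatm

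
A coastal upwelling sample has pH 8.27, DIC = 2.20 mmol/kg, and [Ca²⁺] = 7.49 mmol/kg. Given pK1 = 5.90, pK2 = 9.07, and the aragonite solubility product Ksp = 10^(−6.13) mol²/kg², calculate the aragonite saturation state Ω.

Ω = 3.03

α₂ = 1 / (1 + [H⁺]/K2 + [H⁺]²/(K1K2)) = 1 / (1 + 10^+0.80 + 10^-1.57)
   = 1 / (1 + 6.3096 + 0.026915) = 1/7.3365 = 0.1363
[CO3²⁻] = α₂ × DIC = 0.1363 × 2.20 = 0.2999 mmol/kg
Ksp = 10^(−6.13) = 7.413×10^-7
Ω = [Ca²⁺][CO3²⁻]/Ksp = (7.49×10^-3)(2.999×10^-4) / 7.413×10^-7 = 3.03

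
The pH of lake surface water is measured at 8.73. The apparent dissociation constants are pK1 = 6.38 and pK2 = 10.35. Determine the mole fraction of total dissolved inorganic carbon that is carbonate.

α₂ = 1 / (1 + [H⁺]/K2 + [H⁺]²/(K1K2)) = 1 / (1 + 10^+1.62 + 10^-0.73)
   = 1 / (1 + 41.687 + 0.18621) = 1/42.873 = 0.02332

α₂ = 0.0233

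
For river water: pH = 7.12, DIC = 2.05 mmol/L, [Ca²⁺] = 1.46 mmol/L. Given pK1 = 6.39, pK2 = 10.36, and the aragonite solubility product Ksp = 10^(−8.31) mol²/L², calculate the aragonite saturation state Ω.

Ω = 0.296

α₂ = 1 / (1 + [H⁺]/K2 + [H⁺]²/(K1K2)) = 1 / (1 + 10^+3.24 + 10^+2.51)
   = 1 / (1 + 1737.8 + 323.59) = 1/2062.4 = 0.0004849
[CO3²⁻] = α₂ × DIC = 0.0004849 × 2.05 = 0.0009940 mmol/L = 0.9940 μmol/L
Ksp = 10^(−8.31) = 4.898×10^-9
Ω = [Ca²⁺][CO3²⁻]/Ksp = (1.46×10^-3)(9.940×10^-7) / 4.898×10^-9 = 0.296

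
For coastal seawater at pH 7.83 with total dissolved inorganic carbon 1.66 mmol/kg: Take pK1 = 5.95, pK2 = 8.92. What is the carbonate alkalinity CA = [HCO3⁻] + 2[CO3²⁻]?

CA = [HCO3⁻] + 2[CO3²⁻] = (α₁ + 2α₂)·DIC
At pH 7.83: [H⁺]/K1 = 10^-1.88 = 0.013183, K2/[H⁺] = 10^-1.09 = 0.081283
α₁ = 1/(1 + 0.013183 + 0.081283) = 1/1.0945 = 0.9137; α₂ = α₁·K2/[H⁺] = 0.07427
α₁ + 2α₂ = 1.0622
CA = 1.0622 × 1.66 = 1.76 mmol/kg

CA = 1.76 mmol/kg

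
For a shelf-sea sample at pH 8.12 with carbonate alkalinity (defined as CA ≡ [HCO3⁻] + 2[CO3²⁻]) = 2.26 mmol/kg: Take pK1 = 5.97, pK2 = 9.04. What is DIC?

DIC = 2.05 mmol/kg

CA = [HCO3⁻] + 2[CO3²⁻] = (α₁ + 2α₂)·DIC
At pH 8.12: [H⁺]/K1 = 10^-2.15 = 0.0070795, K2/[H⁺] = 10^-0.92 = 0.12023
α₁ = 1/(1 + 0.0070795 + 0.12023) = 1/1.1273 = 0.8871; α₂ = α₁·K2/[H⁺] = 0.1066
α₁ + 2α₂ = 1.1004
DIC = CA / (α₁ + 2α₂) = 2.26 / 1.1004 = 2.05 mmol/kg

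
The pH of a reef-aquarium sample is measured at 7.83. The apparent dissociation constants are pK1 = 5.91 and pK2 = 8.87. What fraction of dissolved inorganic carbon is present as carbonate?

α₂ = 0.0827

α₂ = 1 / (1 + [H⁺]/K2 + [H⁺]²/(K1K2)) = 1 / (1 + 10^+1.04 + 10^-0.88)
   = 1 / (1 + 10.965 + 0.13183) = 1/12.097 = 0.08267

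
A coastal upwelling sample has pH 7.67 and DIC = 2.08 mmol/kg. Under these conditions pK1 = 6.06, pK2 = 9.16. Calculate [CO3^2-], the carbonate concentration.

[CO3²⁻] = 0.0637 mmol/kg

α₂ = 1 / (1 + [H⁺]/K2 + [H⁺]²/(K1K2)) = 1 / (1 + 10^+1.49 + 10^-0.12)
   = 1 / (1 + 30.903 + 0.75858) = 1/32.662 = 0.03062
[CO3²⁻] = α₂ × DIC = 0.03062 × 2.08 = 0.0637 mmol/kg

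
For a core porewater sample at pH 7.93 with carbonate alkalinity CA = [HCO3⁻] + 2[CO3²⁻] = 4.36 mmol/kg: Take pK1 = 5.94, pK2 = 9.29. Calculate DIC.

DIC = 4.23 mmol/kg

CA = [HCO3⁻] + 2[CO3²⁻] = (α₁ + 2α₂)·DIC
At pH 7.93: [H⁺]/K1 = 10^-1.99 = 0.010233, K2/[H⁺] = 10^-1.36 = 0.043652
α₁ = 1/(1 + 0.010233 + 0.043652) = 1/1.0539 = 0.9489; α₂ = α₁·K2/[H⁺] = 0.04142
α₁ + 2α₂ = 1.0317
DIC = CA / (α₁ + 2α₂) = 4.36 / 1.0317 = 4.23 mmol/kg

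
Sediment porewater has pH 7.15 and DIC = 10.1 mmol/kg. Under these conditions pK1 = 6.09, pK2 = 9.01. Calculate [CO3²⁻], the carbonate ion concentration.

[CO3²⁻] = 0.127 mmol/kg

α₂ = 1 / (1 + [H⁺]/K2 + [H⁺]²/(K1K2)) = 1 / (1 + 10^+1.86 + 10^+0.80)
   = 1 / (1 + 72.444 + 6.3096) = 1/79.753 = 0.01254
[CO3²⁻] = α₂ × DIC = 0.01254 × 10.1 = 0.127 mmol/kg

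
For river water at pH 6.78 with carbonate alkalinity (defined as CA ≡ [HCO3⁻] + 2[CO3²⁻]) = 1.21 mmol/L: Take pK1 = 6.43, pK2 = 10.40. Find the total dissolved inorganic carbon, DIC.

DIC = 1.75 mmol/L

CA = [HCO3⁻] + 2[CO3²⁻] = (α₁ + 2α₂)·DIC
At pH 6.78: [H⁺]/K1 = 10^-0.35 = 0.44668, K2/[H⁺] = 10^-3.62 = 0.00023988
α₁ = 1/(1 + 0.44668 + 0.00023988) = 1/1.4469 = 0.6911; α₂ = α₁·K2/[H⁺] = 0.0001658
α₁ + 2α₂ = 0.6915
DIC = CA / (α₁ + 2α₂) = 1.21 / 0.6915 = 1.75 mmol/L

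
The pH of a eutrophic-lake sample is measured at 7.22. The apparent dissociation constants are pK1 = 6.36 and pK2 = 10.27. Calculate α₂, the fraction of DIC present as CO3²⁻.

α₂ = 1 / (1 + [H⁺]/K2 + [H⁺]²/(K1K2)) = 1 / (1 + 10^+3.05 + 10^+2.19)
   = 1 / (1 + 1122.0 + 154.88) = 1/1277.9 = 0.0007825

α₂ = 0.000783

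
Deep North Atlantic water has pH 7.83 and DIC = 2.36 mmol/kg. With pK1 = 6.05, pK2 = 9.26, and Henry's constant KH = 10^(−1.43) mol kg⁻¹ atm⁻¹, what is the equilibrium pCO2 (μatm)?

pCO2 = 1000 μatm

α₀ = 1 / (1 + K1/[H⁺] + K1K2/[H⁺]²) = 1 / (1 + 10^+1.78 + 10^+0.35)
   = 1 / (1 + 60.256 + 2.2387) = 1/63.495 = 0.01575
[CO2*] = α₀ × DIC = 0.01575 × 2.36 = 0.03717 mmol/kg
pCO2 = [CO2*]/KH = 3.717×10^-5 / 3.715×10^-2 = 1000 μatm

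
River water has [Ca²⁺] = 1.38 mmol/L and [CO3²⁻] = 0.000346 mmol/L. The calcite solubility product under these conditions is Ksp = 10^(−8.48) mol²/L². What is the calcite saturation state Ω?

Ω = 0.144

Ksp = 10^(−8.48) = 3.311×10^-9
Ω = [Ca²⁺][CO3²⁻]/Ksp = (1.38×10^-3)(0.000346×10^-3) / 3.311×10^-9 = 0.144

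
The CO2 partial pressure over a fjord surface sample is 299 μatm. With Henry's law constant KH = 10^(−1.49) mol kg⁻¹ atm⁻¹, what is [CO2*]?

KH = 10^(−1.49) = 3.236×10^-2 mol kg⁻¹ atm⁻¹
[CO2*] = KH · pCO2 = 3.236×10^-2 × 299×10^-6 atm = 9.68×10^-6 mol/kg

[CO2*] = 9.68 μmol/kg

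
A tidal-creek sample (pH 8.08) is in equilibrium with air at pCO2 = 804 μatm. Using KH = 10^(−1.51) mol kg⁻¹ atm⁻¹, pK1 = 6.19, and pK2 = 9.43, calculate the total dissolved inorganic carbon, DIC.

[CO2*] = KH · pCO2 = 10^(−1.51) × 804×10^-6 = 2.485×10^-5 mol/kg
α₀ = 1/(1 + K1/[H⁺] + K1K2/[H⁺]²) = 1/(1 + 10^+1.89 + 10^+0.54) = 0.01218
DIC = [CO2*]/α₀ = 2.485×10^-5 / 0.01218 = 2.04 mmol/kg

DIC = 2.04 mmol/kg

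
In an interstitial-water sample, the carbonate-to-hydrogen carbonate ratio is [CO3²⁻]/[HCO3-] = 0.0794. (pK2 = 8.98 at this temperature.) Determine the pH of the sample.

pH = 7.88

From K2 = [H⁺][CO3²⁻]/[HCO3-]:  pH = pK2 + log₁₀([CO3²⁻]/[HCO3-])
log₁₀(0.0794) = -1.100
pH = 8.98 + (-1.100) = 7.88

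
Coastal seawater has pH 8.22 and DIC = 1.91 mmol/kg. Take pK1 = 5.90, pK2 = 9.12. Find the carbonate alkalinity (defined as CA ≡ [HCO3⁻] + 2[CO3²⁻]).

CA = 2.11 mmol/kg

CA = [HCO3⁻] + 2[CO3²⁻] = (α₁ + 2α₂)·DIC
At pH 8.22: [H⁺]/K1 = 10^-2.32 = 0.0047863, K2/[H⁺] = 10^-0.90 = 0.12589
α₁ = 1/(1 + 0.0047863 + 0.12589) = 1/1.1307 = 0.8844; α₂ = α₁·K2/[H⁺] = 0.1113
α₁ + 2α₂ = 1.1071
CA = 1.1071 × 1.91 = 2.11 mmol/kg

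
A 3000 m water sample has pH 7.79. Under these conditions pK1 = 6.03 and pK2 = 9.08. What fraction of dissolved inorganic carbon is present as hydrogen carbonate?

α₁ = 0.936

α₁ = 1 / (1 + [H⁺]/K1 + K2/[H⁺]) = 1 / (1 + 10^-1.76 + 10^-1.29)
   = 1 / (1 + 0.017378 + 0.051286) = 1/1.0687 = 0.9357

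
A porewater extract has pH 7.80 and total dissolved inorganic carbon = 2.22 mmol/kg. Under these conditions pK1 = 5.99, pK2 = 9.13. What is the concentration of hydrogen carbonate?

α₁ = 1 / (1 + [H⁺]/K1 + K2/[H⁺]) = 1 / (1 + 10^-1.81 + 10^-1.33)
   = 1 / (1 + 0.015488 + 0.046774) = 1/1.0623 = 0.9414
[HCO3⁻] = α₁ × DIC = 0.9414 × 2.22 = 2.09 mmol/kg

[HCO3⁻] = 2.09 mmol/kg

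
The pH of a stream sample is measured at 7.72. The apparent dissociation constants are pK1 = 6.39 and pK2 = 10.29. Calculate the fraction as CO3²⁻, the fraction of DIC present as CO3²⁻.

α₂ = 0.00256

α₂ = 1 / (1 + [H⁺]/K2 + [H⁺]²/(K1K2)) = 1 / (1 + 10^+2.57 + 10^+1.24)
   = 1 / (1 + 371.54 + 17.378) = 1/389.91 = 0.002565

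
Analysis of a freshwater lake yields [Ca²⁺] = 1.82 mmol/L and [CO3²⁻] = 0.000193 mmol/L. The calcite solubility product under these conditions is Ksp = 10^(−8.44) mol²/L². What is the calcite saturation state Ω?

Ksp = 10^(−8.44) = 3.631×10^-9
Ω = [Ca²⁺][CO3²⁻]/Ksp = (1.82×10^-3)(0.000193×10^-3) / 3.631×10^-9 = 0.0967

Ω = 0.0967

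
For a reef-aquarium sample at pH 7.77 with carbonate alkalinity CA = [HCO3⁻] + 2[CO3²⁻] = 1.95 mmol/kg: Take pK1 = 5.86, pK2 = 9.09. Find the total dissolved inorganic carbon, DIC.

DIC = 1.89 mmol/kg

CA = [HCO3⁻] + 2[CO3²⁻] = (α₁ + 2α₂)·DIC
At pH 7.77: [H⁺]/K1 = 10^-1.91 = 0.012303, K2/[H⁺] = 10^-1.32 = 0.047863
α₁ = 1/(1 + 0.012303 + 0.047863) = 1/1.0602 = 0.9432; α₂ = α₁·K2/[H⁺] = 0.04515
α₁ + 2α₂ = 1.0335
DIC = CA / (α₁ + 2α₂) = 1.95 / 1.0335 = 1.89 mmol/kg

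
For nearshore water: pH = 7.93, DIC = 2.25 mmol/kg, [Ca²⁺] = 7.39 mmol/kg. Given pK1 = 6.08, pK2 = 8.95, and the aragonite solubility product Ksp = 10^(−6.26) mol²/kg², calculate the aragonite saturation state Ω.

α₂ = 1 / (1 + [H⁺]/K2 + [H⁺]²/(K1K2)) = 1 / (1 + 10^+1.02 + 10^-0.83)
   = 1 / (1 + 10.471 + 0.14791) = 1/11.619 = 0.08606
[CO3²⁻] = α₂ × DIC = 0.08606 × 2.25 = 0.1936 mmol/kg
Ksp = 10^(−6.26) = 5.495×10^-7
Ω = [Ca²⁺][CO3²⁻]/Ksp = (7.39×10^-3)(1.936×10^-4) / 5.495×10^-7 = 2.60

Ω = 2.60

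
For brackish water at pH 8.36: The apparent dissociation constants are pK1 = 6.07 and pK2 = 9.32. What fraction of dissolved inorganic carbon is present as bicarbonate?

α₁ = 1 / (1 + [H⁺]/K1 + K2/[H⁺]) = 1 / (1 + 10^-2.29 + 10^-0.96)
   = 1 / (1 + 0.0051286 + 0.10965) = 1/1.1148 = 0.8970

α₁ = 0.897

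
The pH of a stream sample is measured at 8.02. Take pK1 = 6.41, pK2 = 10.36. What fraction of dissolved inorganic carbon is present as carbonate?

α₂ = 1 / (1 + [H⁺]/K2 + [H⁺]²/(K1K2)) = 1 / (1 + 10^+2.34 + 10^+0.73)
   = 1 / (1 + 218.78 + 5.3703) = 1/225.15 = 0.004442

α₂ = 0.00444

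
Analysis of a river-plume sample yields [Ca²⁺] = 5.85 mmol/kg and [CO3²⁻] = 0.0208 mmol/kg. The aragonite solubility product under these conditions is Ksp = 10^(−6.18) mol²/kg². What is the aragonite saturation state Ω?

Ω = 0.184

Ksp = 10^(−6.18) = 6.607×10^-7
Ω = [Ca²⁺][CO3²⁻]/Ksp = (5.85×10^-3)(0.0208×10^-3) / 6.607×10^-7 = 0.184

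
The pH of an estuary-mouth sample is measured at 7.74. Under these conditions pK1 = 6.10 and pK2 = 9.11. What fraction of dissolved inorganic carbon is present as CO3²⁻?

α₂ = 1 / (1 + [H⁺]/K2 + [H⁺]²/(K1K2)) = 1 / (1 + 10^+1.37 + 10^-0.27)
   = 1 / (1 + 23.442 + 0.53703) = 1/24.979 = 0.04003

α₂ = 0.0400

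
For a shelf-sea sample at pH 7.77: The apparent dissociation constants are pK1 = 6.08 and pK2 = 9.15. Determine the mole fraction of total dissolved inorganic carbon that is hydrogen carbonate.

α₁ = 0.942

α₁ = 1 / (1 + [H⁺]/K1 + K2/[H⁺]) = 1 / (1 + 10^-1.69 + 10^-1.38)
   = 1 / (1 + 0.020417 + 0.041687) = 1/1.0621 = 0.9415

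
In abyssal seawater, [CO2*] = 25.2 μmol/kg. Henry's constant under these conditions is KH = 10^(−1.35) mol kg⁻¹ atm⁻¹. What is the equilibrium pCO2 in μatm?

pCO2 = 564 μatm

KH = 10^(−1.35) = 4.467×10^-2 mol kg⁻¹ atm⁻¹
pCO2 = [CO2*]/KH = 25.2×10^-6 / 4.467×10^-2 = 5.64×10^-4 atm = 564 μatm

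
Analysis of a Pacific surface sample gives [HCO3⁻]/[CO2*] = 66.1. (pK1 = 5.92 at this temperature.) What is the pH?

From K1 = [H⁺][HCO3⁻]/[CO2*]:  pH = pK1 + log₁₀([HCO3⁻]/[CO2*])
log₁₀(66.1) = +1.820
pH = 5.92 + (+1.820) = 7.74

pH = 7.74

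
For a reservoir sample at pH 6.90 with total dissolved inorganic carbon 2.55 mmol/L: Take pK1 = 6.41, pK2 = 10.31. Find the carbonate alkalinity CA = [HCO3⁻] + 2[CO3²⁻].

CA = 1.93 mmol/L

CA = [HCO3⁻] + 2[CO3²⁻] = (α₁ + 2α₂)·DIC
At pH 6.90: [H⁺]/K1 = 10^-0.49 = 0.32359, K2/[H⁺] = 10^-3.41 = 0.00038905
α₁ = 1/(1 + 0.32359 + 0.00038905) = 1/1.3240 = 0.7553; α₂ = α₁·K2/[H⁺] = 0.0002938
α₁ + 2α₂ = 0.7559
CA = 0.7559 × 2.55 = 1.93 mmol/L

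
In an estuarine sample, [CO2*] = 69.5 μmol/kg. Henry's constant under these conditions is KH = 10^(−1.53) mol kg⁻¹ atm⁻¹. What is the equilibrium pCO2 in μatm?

KH = 10^(−1.53) = 2.951×10^-2 mol kg⁻¹ atm⁻¹
pCO2 = [CO2*]/KH = 69.5×10^-6 / 2.951×10^-2 = 2.35×10^-3 atm = 2350 μatm

pCO2 = 2350 μatm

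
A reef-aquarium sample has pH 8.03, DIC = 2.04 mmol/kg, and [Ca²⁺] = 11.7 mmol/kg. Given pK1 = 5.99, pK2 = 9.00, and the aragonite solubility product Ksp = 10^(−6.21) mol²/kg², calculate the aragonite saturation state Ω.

α₂ = 1 / (1 + [H⁺]/K2 + [H⁺]²/(K1K2)) = 1 / (1 + 10^+0.97 + 10^-1.07)
   = 1 / (1 + 9.3325 + 0.085114) = 1/10.418 = 0.09599
[CO3²⁻] = α₂ × DIC = 0.09599 × 2.04 = 0.1958 mmol/kg
Ksp = 10^(−6.21) = 6.166×10^-7
Ω = [Ca²⁺][CO3²⁻]/Ksp = (11.7×10^-3)(1.958×10^-4) / 6.166×10^-7 = 3.72

Ω = 3.72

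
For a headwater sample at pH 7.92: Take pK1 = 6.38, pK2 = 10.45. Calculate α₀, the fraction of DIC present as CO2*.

α₀ = 0.0280

α₀ = 1 / (1 + K1/[H⁺] + K1K2/[H⁺]²) = 1 / (1 + 10^+1.54 + 10^-0.99)
   = 1 / (1 + 34.674 + 0.10233) = 1/35.776 = 0.02795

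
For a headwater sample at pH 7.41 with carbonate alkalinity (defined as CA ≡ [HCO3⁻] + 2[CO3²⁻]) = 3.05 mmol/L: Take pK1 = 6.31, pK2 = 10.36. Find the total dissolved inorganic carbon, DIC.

DIC = 3.29 mmol/L

CA = [HCO3⁻] + 2[CO3²⁻] = (α₁ + 2α₂)·DIC
At pH 7.41: [H⁺]/K1 = 10^-1.10 = 0.079433, K2/[H⁺] = 10^-2.95 = 0.0011220
α₁ = 1/(1 + 0.079433 + 0.0011220) = 1/1.0806 = 0.9255; α₂ = α₁·K2/[H⁺] = 0.001038
α₁ + 2α₂ = 0.9275
DIC = CA / (α₁ + 2α₂) = 3.05 / 0.9275 = 3.29 mmol/L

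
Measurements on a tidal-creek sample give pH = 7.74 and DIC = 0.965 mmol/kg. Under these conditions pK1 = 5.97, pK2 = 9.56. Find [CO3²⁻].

[CO3²⁻] = 14.2 μmol/kg

α₂ = 1 / (1 + [H⁺]/K2 + [H⁺]²/(K1K2)) = 1 / (1 + 10^+1.82 + 10^+0.05)
   = 1 / (1 + 66.069 + 1.1220) = 1/68.191 = 0.01466
[CO3²⁻] = α₂ × DIC = 0.01466 × 0.965 = 0.0142 mmol/kg = 14.2 μmol/kg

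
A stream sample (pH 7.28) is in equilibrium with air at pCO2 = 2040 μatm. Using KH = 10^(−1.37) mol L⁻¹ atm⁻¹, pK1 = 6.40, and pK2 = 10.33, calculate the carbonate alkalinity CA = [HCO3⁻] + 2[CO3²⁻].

CA = 0.661 mmol/L

[CO2*] = KH · pCO2 = 10^(−1.37) × 2040×10^-6 = 8.702×10^-5 mol/L
α₀ = 1/(1 + K1/[H⁺] + K1K2/[H⁺]²) = 1/(1 + 10^+0.88 + 10^-2.17) = 0.1164
DIC = [CO2*]/α₀ = 8.702×10^-5 / 0.1164 = 0.7477 mmol/L
CA = (α₁ + 2α₂)·DIC = (0.8828 + 2×0.0007868) × 0.7477 = 0.661 mmol/L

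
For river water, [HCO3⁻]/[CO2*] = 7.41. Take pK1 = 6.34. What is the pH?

pH = 7.21

From K1 = [H⁺][HCO3⁻]/[CO2*]:  pH = pK1 + log₁₀([HCO3⁻]/[CO2*])
log₁₀(7.41) = +0.870
pH = 6.34 + (+0.870) = 7.21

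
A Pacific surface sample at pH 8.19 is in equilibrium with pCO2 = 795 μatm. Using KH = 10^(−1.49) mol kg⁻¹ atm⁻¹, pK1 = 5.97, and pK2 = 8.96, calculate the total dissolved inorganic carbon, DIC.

[CO2*] = KH · pCO2 = 10^(−1.49) × 795×10^-6 = 2.573×10^-5 mol/kg
α₀ = 1/(1 + K1/[H⁺] + K1K2/[H⁺]²) = 1/(1 + 10^+2.22 + 10^+1.45) = 0.005124
DIC = [CO2*]/α₀ = 2.573×10^-5 / 0.005124 = 5.02 mmol/kg

DIC = 5.02 mmol/kg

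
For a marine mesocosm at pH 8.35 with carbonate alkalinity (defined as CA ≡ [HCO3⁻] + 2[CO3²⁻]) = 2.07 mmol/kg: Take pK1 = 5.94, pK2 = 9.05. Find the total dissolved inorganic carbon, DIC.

DIC = 1.78 mmol/kg

CA = [HCO3⁻] + 2[CO3²⁻] = (α₁ + 2α₂)·DIC
At pH 8.35: [H⁺]/K1 = 10^-2.41 = 0.0038905, K2/[H⁺] = 10^-0.70 = 0.19953
α₁ = 1/(1 + 0.0038905 + 0.19953) = 1/1.2034 = 0.8310; α₂ = α₁·K2/[H⁺] = 0.1658
α₁ + 2α₂ = 1.1626
DIC = CA / (α₁ + 2α₂) = 2.07 / 1.1626 = 1.78 mmol/kg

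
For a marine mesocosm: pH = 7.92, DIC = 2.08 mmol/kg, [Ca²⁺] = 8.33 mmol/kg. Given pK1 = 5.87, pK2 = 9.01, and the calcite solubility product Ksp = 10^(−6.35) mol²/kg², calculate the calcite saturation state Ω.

Ω = 2.89

α₂ = 1 / (1 + [H⁺]/K2 + [H⁺]²/(K1K2)) = 1 / (1 + 10^+1.09 + 10^-0.96)
   = 1 / (1 + 12.303 + 0.10965) = 1/13.412 = 0.07456
[CO3²⁻] = α₂ × DIC = 0.07456 × 2.08 = 0.1551 mmol/kg
Ksp = 10^(−6.35) = 4.467×10^-7
Ω = [Ca²⁺][CO3²⁻]/Ksp = (8.33×10^-3)(1.551×10^-4) / 4.467×10^-7 = 2.89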